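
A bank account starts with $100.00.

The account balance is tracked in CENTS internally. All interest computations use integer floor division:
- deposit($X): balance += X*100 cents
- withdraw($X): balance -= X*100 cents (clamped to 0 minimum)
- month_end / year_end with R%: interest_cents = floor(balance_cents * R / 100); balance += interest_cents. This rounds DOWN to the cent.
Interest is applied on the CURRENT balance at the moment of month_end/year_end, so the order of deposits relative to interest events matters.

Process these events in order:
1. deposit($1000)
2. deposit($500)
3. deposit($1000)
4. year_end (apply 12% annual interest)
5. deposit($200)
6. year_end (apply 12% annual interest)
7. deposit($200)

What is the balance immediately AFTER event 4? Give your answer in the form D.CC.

After 1 (deposit($1000)): balance=$1100.00 total_interest=$0.00
After 2 (deposit($500)): balance=$1600.00 total_interest=$0.00
After 3 (deposit($1000)): balance=$2600.00 total_interest=$0.00
After 4 (year_end (apply 12% annual interest)): balance=$2912.00 total_interest=$312.00

Answer: 2912.00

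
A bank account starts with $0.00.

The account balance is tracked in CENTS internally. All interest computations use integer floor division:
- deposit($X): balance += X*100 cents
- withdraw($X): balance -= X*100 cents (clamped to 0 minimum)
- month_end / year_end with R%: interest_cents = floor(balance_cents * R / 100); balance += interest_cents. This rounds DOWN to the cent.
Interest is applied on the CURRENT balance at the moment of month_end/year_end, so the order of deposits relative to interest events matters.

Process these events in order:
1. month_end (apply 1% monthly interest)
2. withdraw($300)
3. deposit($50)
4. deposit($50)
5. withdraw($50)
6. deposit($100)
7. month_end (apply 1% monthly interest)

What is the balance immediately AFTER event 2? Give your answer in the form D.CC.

After 1 (month_end (apply 1% monthly interest)): balance=$0.00 total_interest=$0.00
After 2 (withdraw($300)): balance=$0.00 total_interest=$0.00

Answer: 0.00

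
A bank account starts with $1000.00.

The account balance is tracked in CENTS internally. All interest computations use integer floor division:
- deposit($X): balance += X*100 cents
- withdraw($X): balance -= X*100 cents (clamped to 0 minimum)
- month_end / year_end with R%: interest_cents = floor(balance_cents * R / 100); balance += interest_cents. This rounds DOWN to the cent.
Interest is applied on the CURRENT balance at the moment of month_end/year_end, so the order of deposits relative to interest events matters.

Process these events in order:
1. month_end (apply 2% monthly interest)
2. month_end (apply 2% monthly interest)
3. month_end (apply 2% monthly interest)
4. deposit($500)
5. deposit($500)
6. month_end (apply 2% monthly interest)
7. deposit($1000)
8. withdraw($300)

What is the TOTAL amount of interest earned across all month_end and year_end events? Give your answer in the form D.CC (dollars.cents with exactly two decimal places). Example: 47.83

After 1 (month_end (apply 2% monthly interest)): balance=$1020.00 total_interest=$20.00
After 2 (month_end (apply 2% monthly interest)): balance=$1040.40 total_interest=$40.40
After 3 (month_end (apply 2% monthly interest)): balance=$1061.20 total_interest=$61.20
After 4 (deposit($500)): balance=$1561.20 total_interest=$61.20
After 5 (deposit($500)): balance=$2061.20 total_interest=$61.20
After 6 (month_end (apply 2% monthly interest)): balance=$2102.42 total_interest=$102.42
After 7 (deposit($1000)): balance=$3102.42 total_interest=$102.42
After 8 (withdraw($300)): balance=$2802.42 total_interest=$102.42

Answer: 102.42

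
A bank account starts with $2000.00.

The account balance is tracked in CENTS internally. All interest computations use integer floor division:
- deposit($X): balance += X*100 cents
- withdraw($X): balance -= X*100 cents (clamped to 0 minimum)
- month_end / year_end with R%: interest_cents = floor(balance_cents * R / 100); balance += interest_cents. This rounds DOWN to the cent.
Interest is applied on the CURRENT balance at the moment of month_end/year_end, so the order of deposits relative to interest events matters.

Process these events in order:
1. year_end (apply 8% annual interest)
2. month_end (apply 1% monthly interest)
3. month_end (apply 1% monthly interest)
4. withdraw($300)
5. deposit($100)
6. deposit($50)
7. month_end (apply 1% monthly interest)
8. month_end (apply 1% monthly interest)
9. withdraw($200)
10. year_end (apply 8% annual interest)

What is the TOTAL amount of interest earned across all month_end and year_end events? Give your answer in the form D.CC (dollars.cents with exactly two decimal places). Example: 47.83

After 1 (year_end (apply 8% annual interest)): balance=$2160.00 total_interest=$160.00
After 2 (month_end (apply 1% monthly interest)): balance=$2181.60 total_interest=$181.60
After 3 (month_end (apply 1% monthly interest)): balance=$2203.41 total_interest=$203.41
After 4 (withdraw($300)): balance=$1903.41 total_interest=$203.41
After 5 (deposit($100)): balance=$2003.41 total_interest=$203.41
After 6 (deposit($50)): balance=$2053.41 total_interest=$203.41
After 7 (month_end (apply 1% monthly interest)): balance=$2073.94 total_interest=$223.94
After 8 (month_end (apply 1% monthly interest)): balance=$2094.67 total_interest=$244.67
After 9 (withdraw($200)): balance=$1894.67 total_interest=$244.67
After 10 (year_end (apply 8% annual interest)): balance=$2046.24 total_interest=$396.24

Answer: 396.24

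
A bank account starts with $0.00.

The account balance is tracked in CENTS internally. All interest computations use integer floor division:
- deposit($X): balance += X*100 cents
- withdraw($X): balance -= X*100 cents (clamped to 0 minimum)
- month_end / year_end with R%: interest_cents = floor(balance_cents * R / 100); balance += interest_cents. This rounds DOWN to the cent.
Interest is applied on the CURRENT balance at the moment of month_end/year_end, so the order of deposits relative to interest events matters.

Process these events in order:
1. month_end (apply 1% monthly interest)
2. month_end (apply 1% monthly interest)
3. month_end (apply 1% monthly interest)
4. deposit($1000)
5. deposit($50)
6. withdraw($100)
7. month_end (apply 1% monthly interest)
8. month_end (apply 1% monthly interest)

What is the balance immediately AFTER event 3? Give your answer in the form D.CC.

Answer: 0.00

Derivation:
After 1 (month_end (apply 1% monthly interest)): balance=$0.00 total_interest=$0.00
After 2 (month_end (apply 1% monthly interest)): balance=$0.00 total_interest=$0.00
After 3 (month_end (apply 1% monthly interest)): balance=$0.00 total_interest=$0.00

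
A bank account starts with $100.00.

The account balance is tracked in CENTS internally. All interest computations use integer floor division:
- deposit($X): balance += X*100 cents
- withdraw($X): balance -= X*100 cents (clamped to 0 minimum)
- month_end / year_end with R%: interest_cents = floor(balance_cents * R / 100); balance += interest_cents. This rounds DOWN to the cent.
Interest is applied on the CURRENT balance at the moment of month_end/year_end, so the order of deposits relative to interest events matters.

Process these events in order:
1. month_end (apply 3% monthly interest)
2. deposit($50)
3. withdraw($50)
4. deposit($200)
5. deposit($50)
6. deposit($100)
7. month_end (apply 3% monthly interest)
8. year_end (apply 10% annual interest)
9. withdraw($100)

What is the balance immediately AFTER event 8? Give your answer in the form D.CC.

After 1 (month_end (apply 3% monthly interest)): balance=$103.00 total_interest=$3.00
After 2 (deposit($50)): balance=$153.00 total_interest=$3.00
After 3 (withdraw($50)): balance=$103.00 total_interest=$3.00
After 4 (deposit($200)): balance=$303.00 total_interest=$3.00
After 5 (deposit($50)): balance=$353.00 total_interest=$3.00
After 6 (deposit($100)): balance=$453.00 total_interest=$3.00
After 7 (month_end (apply 3% monthly interest)): balance=$466.59 total_interest=$16.59
After 8 (year_end (apply 10% annual interest)): balance=$513.24 total_interest=$63.24

Answer: 513.24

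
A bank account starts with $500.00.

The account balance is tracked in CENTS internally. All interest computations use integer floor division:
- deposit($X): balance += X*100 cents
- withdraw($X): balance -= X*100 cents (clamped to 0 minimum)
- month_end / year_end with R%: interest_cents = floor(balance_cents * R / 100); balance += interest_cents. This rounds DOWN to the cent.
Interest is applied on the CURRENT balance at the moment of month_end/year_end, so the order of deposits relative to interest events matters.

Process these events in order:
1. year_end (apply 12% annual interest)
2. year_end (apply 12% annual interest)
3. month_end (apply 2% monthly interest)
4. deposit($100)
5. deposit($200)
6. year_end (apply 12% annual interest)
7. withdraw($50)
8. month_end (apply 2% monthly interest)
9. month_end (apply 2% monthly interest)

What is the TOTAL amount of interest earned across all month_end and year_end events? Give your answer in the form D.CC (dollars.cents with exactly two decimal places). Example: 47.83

Answer: 293.00

Derivation:
After 1 (year_end (apply 12% annual interest)): balance=$560.00 total_interest=$60.00
After 2 (year_end (apply 12% annual interest)): balance=$627.20 total_interest=$127.20
After 3 (month_end (apply 2% monthly interest)): balance=$639.74 total_interest=$139.74
After 4 (deposit($100)): balance=$739.74 total_interest=$139.74
After 5 (deposit($200)): balance=$939.74 total_interest=$139.74
After 6 (year_end (apply 12% annual interest)): balance=$1052.50 total_interest=$252.50
After 7 (withdraw($50)): balance=$1002.50 total_interest=$252.50
After 8 (month_end (apply 2% monthly interest)): balance=$1022.55 total_interest=$272.55
After 9 (month_end (apply 2% monthly interest)): balance=$1043.00 total_interest=$293.00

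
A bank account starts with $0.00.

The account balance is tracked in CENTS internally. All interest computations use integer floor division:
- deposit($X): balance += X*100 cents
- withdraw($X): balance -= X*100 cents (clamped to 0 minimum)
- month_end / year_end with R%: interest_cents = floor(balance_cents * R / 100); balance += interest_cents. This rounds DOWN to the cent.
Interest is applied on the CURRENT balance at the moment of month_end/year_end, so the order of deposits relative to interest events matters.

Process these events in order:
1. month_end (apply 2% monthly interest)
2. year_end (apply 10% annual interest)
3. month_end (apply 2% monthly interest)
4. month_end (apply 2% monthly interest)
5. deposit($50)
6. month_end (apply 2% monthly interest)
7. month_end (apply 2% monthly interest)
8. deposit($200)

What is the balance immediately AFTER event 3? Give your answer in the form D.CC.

Answer: 0.00

Derivation:
After 1 (month_end (apply 2% monthly interest)): balance=$0.00 total_interest=$0.00
After 2 (year_end (apply 10% annual interest)): balance=$0.00 total_interest=$0.00
After 3 (month_end (apply 2% monthly interest)): balance=$0.00 total_interest=$0.00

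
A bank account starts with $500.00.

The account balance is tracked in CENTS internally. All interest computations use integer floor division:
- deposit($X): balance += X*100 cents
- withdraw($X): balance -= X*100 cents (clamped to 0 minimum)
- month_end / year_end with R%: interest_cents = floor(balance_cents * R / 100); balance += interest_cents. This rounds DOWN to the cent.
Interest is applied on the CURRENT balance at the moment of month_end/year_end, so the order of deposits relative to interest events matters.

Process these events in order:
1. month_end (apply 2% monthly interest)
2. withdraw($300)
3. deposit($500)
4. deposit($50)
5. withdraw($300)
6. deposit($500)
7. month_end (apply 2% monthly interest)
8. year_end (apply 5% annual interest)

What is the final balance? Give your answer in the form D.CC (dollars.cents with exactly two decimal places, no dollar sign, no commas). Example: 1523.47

Answer: 1028.16

Derivation:
After 1 (month_end (apply 2% monthly interest)): balance=$510.00 total_interest=$10.00
After 2 (withdraw($300)): balance=$210.00 total_interest=$10.00
After 3 (deposit($500)): balance=$710.00 total_interest=$10.00
After 4 (deposit($50)): balance=$760.00 total_interest=$10.00
After 5 (withdraw($300)): balance=$460.00 total_interest=$10.00
After 6 (deposit($500)): balance=$960.00 total_interest=$10.00
After 7 (month_end (apply 2% monthly interest)): balance=$979.20 total_interest=$29.20
After 8 (year_end (apply 5% annual interest)): balance=$1028.16 total_interest=$78.16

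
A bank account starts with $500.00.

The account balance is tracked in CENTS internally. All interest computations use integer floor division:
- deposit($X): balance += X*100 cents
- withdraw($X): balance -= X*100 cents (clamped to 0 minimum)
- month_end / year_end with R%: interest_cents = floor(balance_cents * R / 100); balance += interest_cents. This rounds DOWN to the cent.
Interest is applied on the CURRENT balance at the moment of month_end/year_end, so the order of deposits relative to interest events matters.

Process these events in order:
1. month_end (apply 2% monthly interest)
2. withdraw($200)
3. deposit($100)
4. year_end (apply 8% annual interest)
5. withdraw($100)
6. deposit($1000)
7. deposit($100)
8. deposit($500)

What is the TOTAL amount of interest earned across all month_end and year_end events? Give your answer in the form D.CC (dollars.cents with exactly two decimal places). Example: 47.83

Answer: 42.80

Derivation:
After 1 (month_end (apply 2% monthly interest)): balance=$510.00 total_interest=$10.00
After 2 (withdraw($200)): balance=$310.00 total_interest=$10.00
After 3 (deposit($100)): balance=$410.00 total_interest=$10.00
After 4 (year_end (apply 8% annual interest)): balance=$442.80 total_interest=$42.80
After 5 (withdraw($100)): balance=$342.80 total_interest=$42.80
After 6 (deposit($1000)): balance=$1342.80 total_interest=$42.80
After 7 (deposit($100)): balance=$1442.80 total_interest=$42.80
After 8 (deposit($500)): balance=$1942.80 total_interest=$42.80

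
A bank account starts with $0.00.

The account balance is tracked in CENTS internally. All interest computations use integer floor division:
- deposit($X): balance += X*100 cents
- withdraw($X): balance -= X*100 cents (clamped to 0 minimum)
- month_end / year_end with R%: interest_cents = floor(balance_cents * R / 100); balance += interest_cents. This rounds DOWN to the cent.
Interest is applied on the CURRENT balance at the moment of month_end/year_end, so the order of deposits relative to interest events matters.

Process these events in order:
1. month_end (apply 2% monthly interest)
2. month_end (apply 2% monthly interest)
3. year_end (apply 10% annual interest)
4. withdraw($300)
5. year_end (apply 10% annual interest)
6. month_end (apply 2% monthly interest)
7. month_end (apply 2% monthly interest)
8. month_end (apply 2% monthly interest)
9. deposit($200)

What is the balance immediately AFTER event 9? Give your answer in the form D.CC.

Answer: 200.00

Derivation:
After 1 (month_end (apply 2% monthly interest)): balance=$0.00 total_interest=$0.00
After 2 (month_end (apply 2% monthly interest)): balance=$0.00 total_interest=$0.00
After 3 (year_end (apply 10% annual interest)): balance=$0.00 total_interest=$0.00
After 4 (withdraw($300)): balance=$0.00 total_interest=$0.00
After 5 (year_end (apply 10% annual interest)): balance=$0.00 total_interest=$0.00
After 6 (month_end (apply 2% monthly interest)): balance=$0.00 total_interest=$0.00
After 7 (month_end (apply 2% monthly interest)): balance=$0.00 total_interest=$0.00
After 8 (month_end (apply 2% monthly interest)): balance=$0.00 total_interest=$0.00
After 9 (deposit($200)): balance=$200.00 total_interest=$0.00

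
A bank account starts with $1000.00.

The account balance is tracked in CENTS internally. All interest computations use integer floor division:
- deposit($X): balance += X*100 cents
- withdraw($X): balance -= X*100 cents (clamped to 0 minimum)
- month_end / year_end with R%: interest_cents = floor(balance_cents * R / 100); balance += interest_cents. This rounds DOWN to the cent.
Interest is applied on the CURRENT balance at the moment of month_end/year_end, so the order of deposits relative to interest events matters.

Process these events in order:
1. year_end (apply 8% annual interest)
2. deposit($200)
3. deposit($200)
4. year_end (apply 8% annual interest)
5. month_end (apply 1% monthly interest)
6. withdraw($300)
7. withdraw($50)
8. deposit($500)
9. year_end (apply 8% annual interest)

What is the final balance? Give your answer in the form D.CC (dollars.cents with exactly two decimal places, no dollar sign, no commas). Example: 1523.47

After 1 (year_end (apply 8% annual interest)): balance=$1080.00 total_interest=$80.00
After 2 (deposit($200)): balance=$1280.00 total_interest=$80.00
After 3 (deposit($200)): balance=$1480.00 total_interest=$80.00
After 4 (year_end (apply 8% annual interest)): balance=$1598.40 total_interest=$198.40
After 5 (month_end (apply 1% monthly interest)): balance=$1614.38 total_interest=$214.38
After 6 (withdraw($300)): balance=$1314.38 total_interest=$214.38
After 7 (withdraw($50)): balance=$1264.38 total_interest=$214.38
After 8 (deposit($500)): balance=$1764.38 total_interest=$214.38
After 9 (year_end (apply 8% annual interest)): balance=$1905.53 total_interest=$355.53

Answer: 1905.53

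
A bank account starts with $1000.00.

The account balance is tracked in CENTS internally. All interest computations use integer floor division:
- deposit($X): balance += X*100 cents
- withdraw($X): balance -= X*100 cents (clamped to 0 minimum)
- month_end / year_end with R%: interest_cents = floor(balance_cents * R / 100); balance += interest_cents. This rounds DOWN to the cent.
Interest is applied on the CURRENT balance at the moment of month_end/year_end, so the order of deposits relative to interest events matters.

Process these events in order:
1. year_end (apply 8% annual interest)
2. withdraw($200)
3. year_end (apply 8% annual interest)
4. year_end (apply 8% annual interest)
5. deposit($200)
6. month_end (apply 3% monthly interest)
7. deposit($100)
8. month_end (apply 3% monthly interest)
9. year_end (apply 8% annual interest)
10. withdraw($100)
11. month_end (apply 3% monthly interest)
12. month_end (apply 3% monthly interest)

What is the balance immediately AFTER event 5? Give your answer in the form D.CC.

Answer: 1226.43

Derivation:
After 1 (year_end (apply 8% annual interest)): balance=$1080.00 total_interest=$80.00
After 2 (withdraw($200)): balance=$880.00 total_interest=$80.00
After 3 (year_end (apply 8% annual interest)): balance=$950.40 total_interest=$150.40
After 4 (year_end (apply 8% annual interest)): balance=$1026.43 total_interest=$226.43
After 5 (deposit($200)): balance=$1226.43 total_interest=$226.43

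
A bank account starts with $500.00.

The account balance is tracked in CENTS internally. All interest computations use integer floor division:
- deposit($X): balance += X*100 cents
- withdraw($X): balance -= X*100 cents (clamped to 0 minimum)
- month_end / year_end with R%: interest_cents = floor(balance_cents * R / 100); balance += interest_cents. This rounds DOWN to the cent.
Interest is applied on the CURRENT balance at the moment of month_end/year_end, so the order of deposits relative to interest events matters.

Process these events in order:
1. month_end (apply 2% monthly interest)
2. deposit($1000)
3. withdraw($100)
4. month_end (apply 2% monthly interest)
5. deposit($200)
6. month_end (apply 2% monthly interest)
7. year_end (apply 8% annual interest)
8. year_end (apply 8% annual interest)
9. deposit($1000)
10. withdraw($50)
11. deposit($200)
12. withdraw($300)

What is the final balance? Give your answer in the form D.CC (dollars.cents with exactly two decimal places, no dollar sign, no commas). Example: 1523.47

After 1 (month_end (apply 2% monthly interest)): balance=$510.00 total_interest=$10.00
After 2 (deposit($1000)): balance=$1510.00 total_interest=$10.00
After 3 (withdraw($100)): balance=$1410.00 total_interest=$10.00
After 4 (month_end (apply 2% monthly interest)): balance=$1438.20 total_interest=$38.20
After 5 (deposit($200)): balance=$1638.20 total_interest=$38.20
After 6 (month_end (apply 2% monthly interest)): balance=$1670.96 total_interest=$70.96
After 7 (year_end (apply 8% annual interest)): balance=$1804.63 total_interest=$204.63
After 8 (year_end (apply 8% annual interest)): balance=$1949.00 total_interest=$349.00
After 9 (deposit($1000)): balance=$2949.00 total_interest=$349.00
After 10 (withdraw($50)): balance=$2899.00 total_interest=$349.00
After 11 (deposit($200)): balance=$3099.00 total_interest=$349.00
After 12 (withdraw($300)): balance=$2799.00 total_interest=$349.00

Answer: 2799.00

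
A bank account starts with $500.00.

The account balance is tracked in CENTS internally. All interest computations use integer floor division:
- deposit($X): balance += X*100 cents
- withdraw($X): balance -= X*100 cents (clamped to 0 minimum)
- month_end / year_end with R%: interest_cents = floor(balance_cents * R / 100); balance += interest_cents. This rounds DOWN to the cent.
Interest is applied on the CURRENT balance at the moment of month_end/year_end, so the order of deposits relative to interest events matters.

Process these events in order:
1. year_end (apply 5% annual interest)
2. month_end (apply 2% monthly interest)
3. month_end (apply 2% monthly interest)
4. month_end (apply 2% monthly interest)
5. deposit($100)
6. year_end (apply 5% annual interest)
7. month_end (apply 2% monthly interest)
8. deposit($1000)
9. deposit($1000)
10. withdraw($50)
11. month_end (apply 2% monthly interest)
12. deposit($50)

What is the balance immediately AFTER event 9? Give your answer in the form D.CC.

After 1 (year_end (apply 5% annual interest)): balance=$525.00 total_interest=$25.00
After 2 (month_end (apply 2% monthly interest)): balance=$535.50 total_interest=$35.50
After 3 (month_end (apply 2% monthly interest)): balance=$546.21 total_interest=$46.21
After 4 (month_end (apply 2% monthly interest)): balance=$557.13 total_interest=$57.13
After 5 (deposit($100)): balance=$657.13 total_interest=$57.13
After 6 (year_end (apply 5% annual interest)): balance=$689.98 total_interest=$89.98
After 7 (month_end (apply 2% monthly interest)): balance=$703.77 total_interest=$103.77
After 8 (deposit($1000)): balance=$1703.77 total_interest=$103.77
After 9 (deposit($1000)): balance=$2703.77 total_interest=$103.77

Answer: 2703.77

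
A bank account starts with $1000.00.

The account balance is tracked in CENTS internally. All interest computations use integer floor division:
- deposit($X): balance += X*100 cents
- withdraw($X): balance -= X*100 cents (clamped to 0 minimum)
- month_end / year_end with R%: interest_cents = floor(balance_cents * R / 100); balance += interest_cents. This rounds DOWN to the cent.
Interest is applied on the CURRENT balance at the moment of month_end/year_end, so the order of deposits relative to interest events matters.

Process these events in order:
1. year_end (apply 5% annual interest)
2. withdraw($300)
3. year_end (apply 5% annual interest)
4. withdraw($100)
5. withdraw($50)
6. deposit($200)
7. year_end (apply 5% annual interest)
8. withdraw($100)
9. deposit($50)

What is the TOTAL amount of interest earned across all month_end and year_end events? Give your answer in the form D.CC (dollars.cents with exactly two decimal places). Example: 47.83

After 1 (year_end (apply 5% annual interest)): balance=$1050.00 total_interest=$50.00
After 2 (withdraw($300)): balance=$750.00 total_interest=$50.00
After 3 (year_end (apply 5% annual interest)): balance=$787.50 total_interest=$87.50
After 4 (withdraw($100)): balance=$687.50 total_interest=$87.50
After 5 (withdraw($50)): balance=$637.50 total_interest=$87.50
After 6 (deposit($200)): balance=$837.50 total_interest=$87.50
After 7 (year_end (apply 5% annual interest)): balance=$879.37 total_interest=$129.37
After 8 (withdraw($100)): balance=$779.37 total_interest=$129.37
After 9 (deposit($50)): balance=$829.37 total_interest=$129.37

Answer: 129.37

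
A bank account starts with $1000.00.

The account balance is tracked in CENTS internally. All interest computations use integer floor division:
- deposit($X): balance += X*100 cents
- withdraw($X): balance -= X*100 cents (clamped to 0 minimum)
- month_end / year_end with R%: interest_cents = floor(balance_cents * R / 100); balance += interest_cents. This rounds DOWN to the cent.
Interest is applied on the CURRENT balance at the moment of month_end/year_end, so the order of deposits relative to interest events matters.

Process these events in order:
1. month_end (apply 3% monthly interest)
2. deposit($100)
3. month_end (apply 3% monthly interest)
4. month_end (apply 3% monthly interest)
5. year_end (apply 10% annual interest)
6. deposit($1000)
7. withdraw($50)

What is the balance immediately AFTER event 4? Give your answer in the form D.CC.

Answer: 1198.81

Derivation:
After 1 (month_end (apply 3% monthly interest)): balance=$1030.00 total_interest=$30.00
After 2 (deposit($100)): balance=$1130.00 total_interest=$30.00
After 3 (month_end (apply 3% monthly interest)): balance=$1163.90 total_interest=$63.90
After 4 (month_end (apply 3% monthly interest)): balance=$1198.81 total_interest=$98.81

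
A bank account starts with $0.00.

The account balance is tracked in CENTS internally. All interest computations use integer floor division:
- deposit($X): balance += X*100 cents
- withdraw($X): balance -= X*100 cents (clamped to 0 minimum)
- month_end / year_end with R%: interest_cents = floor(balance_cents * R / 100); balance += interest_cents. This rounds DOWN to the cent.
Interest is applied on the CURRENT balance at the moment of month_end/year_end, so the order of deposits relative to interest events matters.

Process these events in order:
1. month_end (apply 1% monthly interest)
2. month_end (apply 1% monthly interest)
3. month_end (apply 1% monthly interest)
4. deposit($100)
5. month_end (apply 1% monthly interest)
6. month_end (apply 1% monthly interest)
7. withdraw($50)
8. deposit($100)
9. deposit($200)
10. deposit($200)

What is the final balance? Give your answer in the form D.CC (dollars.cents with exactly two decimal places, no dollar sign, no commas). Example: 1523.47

Answer: 552.01

Derivation:
After 1 (month_end (apply 1% monthly interest)): balance=$0.00 total_interest=$0.00
After 2 (month_end (apply 1% monthly interest)): balance=$0.00 total_interest=$0.00
After 3 (month_end (apply 1% monthly interest)): balance=$0.00 total_interest=$0.00
After 4 (deposit($100)): balance=$100.00 total_interest=$0.00
After 5 (month_end (apply 1% monthly interest)): balance=$101.00 total_interest=$1.00
After 6 (month_end (apply 1% monthly interest)): balance=$102.01 total_interest=$2.01
After 7 (withdraw($50)): balance=$52.01 total_interest=$2.01
After 8 (deposit($100)): balance=$152.01 total_interest=$2.01
After 9 (deposit($200)): balance=$352.01 total_interest=$2.01
After 10 (deposit($200)): balance=$552.01 total_interest=$2.01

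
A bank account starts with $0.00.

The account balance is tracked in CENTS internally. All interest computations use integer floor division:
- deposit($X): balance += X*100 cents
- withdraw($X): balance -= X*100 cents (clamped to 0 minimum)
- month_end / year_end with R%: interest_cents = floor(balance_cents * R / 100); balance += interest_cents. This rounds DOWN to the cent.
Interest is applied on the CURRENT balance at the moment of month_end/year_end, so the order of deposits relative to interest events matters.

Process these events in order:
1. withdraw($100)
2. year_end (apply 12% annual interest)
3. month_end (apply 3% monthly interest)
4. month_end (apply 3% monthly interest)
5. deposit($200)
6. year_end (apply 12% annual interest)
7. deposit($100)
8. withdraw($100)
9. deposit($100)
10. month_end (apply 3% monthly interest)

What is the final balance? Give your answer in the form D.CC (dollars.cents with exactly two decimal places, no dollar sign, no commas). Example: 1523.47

After 1 (withdraw($100)): balance=$0.00 total_interest=$0.00
After 2 (year_end (apply 12% annual interest)): balance=$0.00 total_interest=$0.00
After 3 (month_end (apply 3% monthly interest)): balance=$0.00 total_interest=$0.00
After 4 (month_end (apply 3% monthly interest)): balance=$0.00 total_interest=$0.00
After 5 (deposit($200)): balance=$200.00 total_interest=$0.00
After 6 (year_end (apply 12% annual interest)): balance=$224.00 total_interest=$24.00
After 7 (deposit($100)): balance=$324.00 total_interest=$24.00
After 8 (withdraw($100)): balance=$224.00 total_interest=$24.00
After 9 (deposit($100)): balance=$324.00 total_interest=$24.00
After 10 (month_end (apply 3% monthly interest)): balance=$333.72 total_interest=$33.72

Answer: 333.72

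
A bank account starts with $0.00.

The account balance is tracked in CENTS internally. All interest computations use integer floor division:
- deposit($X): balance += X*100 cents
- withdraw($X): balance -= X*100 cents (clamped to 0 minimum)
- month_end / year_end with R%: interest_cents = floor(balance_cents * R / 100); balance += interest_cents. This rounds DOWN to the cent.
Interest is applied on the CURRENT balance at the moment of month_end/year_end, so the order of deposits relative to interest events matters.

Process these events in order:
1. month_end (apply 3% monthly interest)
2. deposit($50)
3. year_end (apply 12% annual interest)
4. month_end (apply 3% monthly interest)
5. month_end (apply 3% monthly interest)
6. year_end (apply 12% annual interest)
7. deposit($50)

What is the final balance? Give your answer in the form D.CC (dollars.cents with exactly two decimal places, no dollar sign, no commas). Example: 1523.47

Answer: 116.53

Derivation:
After 1 (month_end (apply 3% monthly interest)): balance=$0.00 total_interest=$0.00
After 2 (deposit($50)): balance=$50.00 total_interest=$0.00
After 3 (year_end (apply 12% annual interest)): balance=$56.00 total_interest=$6.00
After 4 (month_end (apply 3% monthly interest)): balance=$57.68 total_interest=$7.68
After 5 (month_end (apply 3% monthly interest)): balance=$59.41 total_interest=$9.41
After 6 (year_end (apply 12% annual interest)): balance=$66.53 total_interest=$16.53
After 7 (deposit($50)): balance=$116.53 total_interest=$16.53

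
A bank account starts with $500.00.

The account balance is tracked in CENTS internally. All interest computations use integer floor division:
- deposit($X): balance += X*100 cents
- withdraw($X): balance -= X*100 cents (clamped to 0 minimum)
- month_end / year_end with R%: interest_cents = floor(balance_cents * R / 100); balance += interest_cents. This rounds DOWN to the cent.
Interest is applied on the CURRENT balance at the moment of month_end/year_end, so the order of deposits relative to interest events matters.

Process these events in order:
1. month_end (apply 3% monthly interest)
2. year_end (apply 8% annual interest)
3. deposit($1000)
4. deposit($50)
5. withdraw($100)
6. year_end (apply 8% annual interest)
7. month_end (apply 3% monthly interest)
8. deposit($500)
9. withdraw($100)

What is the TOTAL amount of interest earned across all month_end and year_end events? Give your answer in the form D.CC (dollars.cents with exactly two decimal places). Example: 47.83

Answer: 225.49

Derivation:
After 1 (month_end (apply 3% monthly interest)): balance=$515.00 total_interest=$15.00
After 2 (year_end (apply 8% annual interest)): balance=$556.20 total_interest=$56.20
After 3 (deposit($1000)): balance=$1556.20 total_interest=$56.20
After 4 (deposit($50)): balance=$1606.20 total_interest=$56.20
After 5 (withdraw($100)): balance=$1506.20 total_interest=$56.20
After 6 (year_end (apply 8% annual interest)): balance=$1626.69 total_interest=$176.69
After 7 (month_end (apply 3% monthly interest)): balance=$1675.49 total_interest=$225.49
After 8 (deposit($500)): balance=$2175.49 total_interest=$225.49
After 9 (withdraw($100)): balance=$2075.49 total_interest=$225.49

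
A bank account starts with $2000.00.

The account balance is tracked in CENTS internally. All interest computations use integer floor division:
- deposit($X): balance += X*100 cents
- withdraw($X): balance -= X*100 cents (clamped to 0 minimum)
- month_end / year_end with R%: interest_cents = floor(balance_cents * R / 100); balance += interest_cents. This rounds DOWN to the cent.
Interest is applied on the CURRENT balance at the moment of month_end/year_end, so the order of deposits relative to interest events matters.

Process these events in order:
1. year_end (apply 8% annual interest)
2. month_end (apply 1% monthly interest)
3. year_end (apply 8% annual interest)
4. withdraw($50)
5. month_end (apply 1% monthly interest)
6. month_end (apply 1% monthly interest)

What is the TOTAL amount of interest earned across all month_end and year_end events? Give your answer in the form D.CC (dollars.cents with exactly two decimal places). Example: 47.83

Answer: 402.47

Derivation:
After 1 (year_end (apply 8% annual interest)): balance=$2160.00 total_interest=$160.00
After 2 (month_end (apply 1% monthly interest)): balance=$2181.60 total_interest=$181.60
After 3 (year_end (apply 8% annual interest)): balance=$2356.12 total_interest=$356.12
After 4 (withdraw($50)): balance=$2306.12 total_interest=$356.12
After 5 (month_end (apply 1% monthly interest)): balance=$2329.18 total_interest=$379.18
After 6 (month_end (apply 1% monthly interest)): balance=$2352.47 total_interest=$402.47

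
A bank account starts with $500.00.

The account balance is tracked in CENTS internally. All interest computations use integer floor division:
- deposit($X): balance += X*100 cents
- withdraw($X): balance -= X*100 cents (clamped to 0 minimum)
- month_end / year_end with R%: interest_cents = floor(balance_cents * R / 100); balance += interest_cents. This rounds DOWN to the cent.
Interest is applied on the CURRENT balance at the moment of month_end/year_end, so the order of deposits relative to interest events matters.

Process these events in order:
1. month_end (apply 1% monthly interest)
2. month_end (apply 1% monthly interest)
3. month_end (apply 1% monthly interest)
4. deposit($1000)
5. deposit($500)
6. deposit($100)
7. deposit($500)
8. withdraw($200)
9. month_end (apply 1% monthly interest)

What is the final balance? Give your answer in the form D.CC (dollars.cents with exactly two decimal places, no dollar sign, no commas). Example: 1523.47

Answer: 2439.30

Derivation:
After 1 (month_end (apply 1% monthly interest)): balance=$505.00 total_interest=$5.00
After 2 (month_end (apply 1% monthly interest)): balance=$510.05 total_interest=$10.05
After 3 (month_end (apply 1% monthly interest)): balance=$515.15 total_interest=$15.15
After 4 (deposit($1000)): balance=$1515.15 total_interest=$15.15
After 5 (deposit($500)): balance=$2015.15 total_interest=$15.15
After 6 (deposit($100)): balance=$2115.15 total_interest=$15.15
After 7 (deposit($500)): balance=$2615.15 total_interest=$15.15
After 8 (withdraw($200)): balance=$2415.15 total_interest=$15.15
After 9 (month_end (apply 1% monthly interest)): balance=$2439.30 total_interest=$39.30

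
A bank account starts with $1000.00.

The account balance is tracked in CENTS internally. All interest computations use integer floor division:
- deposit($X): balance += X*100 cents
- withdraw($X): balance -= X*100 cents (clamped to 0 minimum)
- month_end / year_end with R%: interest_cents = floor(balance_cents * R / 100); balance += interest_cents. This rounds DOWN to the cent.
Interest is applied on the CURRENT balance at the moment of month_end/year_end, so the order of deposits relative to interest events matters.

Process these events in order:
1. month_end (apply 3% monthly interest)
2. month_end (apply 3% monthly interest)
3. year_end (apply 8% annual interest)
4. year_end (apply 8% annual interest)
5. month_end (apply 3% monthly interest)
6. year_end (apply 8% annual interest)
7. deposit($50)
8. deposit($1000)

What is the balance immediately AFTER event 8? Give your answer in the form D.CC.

After 1 (month_end (apply 3% monthly interest)): balance=$1030.00 total_interest=$30.00
After 2 (month_end (apply 3% monthly interest)): balance=$1060.90 total_interest=$60.90
After 3 (year_end (apply 8% annual interest)): balance=$1145.77 total_interest=$145.77
After 4 (year_end (apply 8% annual interest)): balance=$1237.43 total_interest=$237.43
After 5 (month_end (apply 3% monthly interest)): balance=$1274.55 total_interest=$274.55
After 6 (year_end (apply 8% annual interest)): balance=$1376.51 total_interest=$376.51
After 7 (deposit($50)): balance=$1426.51 total_interest=$376.51
After 8 (deposit($1000)): balance=$2426.51 total_interest=$376.51

Answer: 2426.51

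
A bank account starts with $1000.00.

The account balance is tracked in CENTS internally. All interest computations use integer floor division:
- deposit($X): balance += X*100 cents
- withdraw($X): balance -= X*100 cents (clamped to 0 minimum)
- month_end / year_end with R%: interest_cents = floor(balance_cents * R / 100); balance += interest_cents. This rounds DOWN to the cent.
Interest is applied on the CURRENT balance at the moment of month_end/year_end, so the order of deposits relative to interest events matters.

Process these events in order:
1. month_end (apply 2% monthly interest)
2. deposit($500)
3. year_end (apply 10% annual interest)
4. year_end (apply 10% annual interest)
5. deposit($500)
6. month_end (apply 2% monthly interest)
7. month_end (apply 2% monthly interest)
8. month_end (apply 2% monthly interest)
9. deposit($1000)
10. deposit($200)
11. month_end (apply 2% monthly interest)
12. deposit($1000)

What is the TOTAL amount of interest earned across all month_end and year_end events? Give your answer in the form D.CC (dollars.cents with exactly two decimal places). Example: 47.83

After 1 (month_end (apply 2% monthly interest)): balance=$1020.00 total_interest=$20.00
After 2 (deposit($500)): balance=$1520.00 total_interest=$20.00
After 3 (year_end (apply 10% annual interest)): balance=$1672.00 total_interest=$172.00
After 4 (year_end (apply 10% annual interest)): balance=$1839.20 total_interest=$339.20
After 5 (deposit($500)): balance=$2339.20 total_interest=$339.20
After 6 (month_end (apply 2% monthly interest)): balance=$2385.98 total_interest=$385.98
After 7 (month_end (apply 2% monthly interest)): balance=$2433.69 total_interest=$433.69
After 8 (month_end (apply 2% monthly interest)): balance=$2482.36 total_interest=$482.36
After 9 (deposit($1000)): balance=$3482.36 total_interest=$482.36
After 10 (deposit($200)): balance=$3682.36 total_interest=$482.36
After 11 (month_end (apply 2% monthly interest)): balance=$3756.00 total_interest=$556.00
After 12 (deposit($1000)): balance=$4756.00 total_interest=$556.00

Answer: 556.00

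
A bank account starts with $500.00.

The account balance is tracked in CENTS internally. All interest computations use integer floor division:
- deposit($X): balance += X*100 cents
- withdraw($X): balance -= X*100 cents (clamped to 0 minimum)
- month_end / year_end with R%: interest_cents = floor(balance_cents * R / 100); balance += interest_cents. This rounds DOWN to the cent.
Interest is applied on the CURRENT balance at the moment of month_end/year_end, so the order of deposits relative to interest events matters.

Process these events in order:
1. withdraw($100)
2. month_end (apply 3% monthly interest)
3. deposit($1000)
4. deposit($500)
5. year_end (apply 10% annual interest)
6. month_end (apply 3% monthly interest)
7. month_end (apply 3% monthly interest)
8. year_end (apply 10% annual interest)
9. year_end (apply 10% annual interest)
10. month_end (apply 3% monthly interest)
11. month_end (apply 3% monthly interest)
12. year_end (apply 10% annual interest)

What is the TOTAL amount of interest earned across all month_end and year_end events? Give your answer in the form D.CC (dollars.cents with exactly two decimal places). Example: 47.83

Answer: 1250.65

Derivation:
After 1 (withdraw($100)): balance=$400.00 total_interest=$0.00
After 2 (month_end (apply 3% monthly interest)): balance=$412.00 total_interest=$12.00
After 3 (deposit($1000)): balance=$1412.00 total_interest=$12.00
After 4 (deposit($500)): balance=$1912.00 total_interest=$12.00
After 5 (year_end (apply 10% annual interest)): balance=$2103.20 total_interest=$203.20
After 6 (month_end (apply 3% monthly interest)): balance=$2166.29 total_interest=$266.29
After 7 (month_end (apply 3% monthly interest)): balance=$2231.27 total_interest=$331.27
After 8 (year_end (apply 10% annual interest)): balance=$2454.39 total_interest=$554.39
After 9 (year_end (apply 10% annual interest)): balance=$2699.82 total_interest=$799.82
After 10 (month_end (apply 3% monthly interest)): balance=$2780.81 total_interest=$880.81
After 11 (month_end (apply 3% monthly interest)): balance=$2864.23 total_interest=$964.23
After 12 (year_end (apply 10% annual interest)): balance=$3150.65 total_interest=$1250.65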